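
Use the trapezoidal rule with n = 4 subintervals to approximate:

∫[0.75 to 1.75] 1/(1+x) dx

f(x) = 1/(1+x)
a = 0.75, b = 1.75, n = 4
h = (b - a)/n = 0.250000

Trapezoidal rule: (h/2)[f(x₀) + 2f(x₁) + 2f(x₂) + ... + f(xₙ)]

x_0 = 0.7500, f(x_0) = 0.571429, coefficient = 1
x_1 = 1.0000, f(x_1) = 0.500000, coefficient = 2
x_2 = 1.2500, f(x_2) = 0.444444, coefficient = 2
x_3 = 1.5000, f(x_3) = 0.400000, coefficient = 2
x_4 = 1.7500, f(x_4) = 0.363636, coefficient = 1

I ≈ (0.250000/2) × 3.623954 = 0.452994
Exact value: 0.451985
Error: 0.001009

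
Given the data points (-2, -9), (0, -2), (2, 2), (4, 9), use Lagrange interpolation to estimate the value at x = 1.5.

Lagrange interpolation formula:
P(x) = Σ yᵢ × Lᵢ(x)
where Lᵢ(x) = Π_{j≠i} (x - xⱼ)/(xᵢ - xⱼ)

L_0(1.5) = (1.5 - 0)/(-2 - 0) × (1.5 - 2)/(-2 - 2) × (1.5 - 4)/(-2 - 4) = -0.039062
L_1(1.5) = (1.5 - (-2))/(0 - (-2)) × (1.5 - 2)/(0 - 2) × (1.5 - 4)/(0 - 4) = 0.273438
L_2(1.5) = (1.5 - (-2))/(2 - (-2)) × (1.5 - 0)/(2 - 0) × (1.5 - 4)/(2 - 4) = 0.820312
L_3(1.5) = (1.5 - (-2))/(4 - (-2)) × (1.5 - 0)/(4 - 0) × (1.5 - 2)/(4 - 2) = -0.054688

P(1.5) = (-9)×L_0(1.5) + (-2)×L_1(1.5) + 2×L_2(1.5) + 9×L_3(1.5)
P(1.5) = 0.953125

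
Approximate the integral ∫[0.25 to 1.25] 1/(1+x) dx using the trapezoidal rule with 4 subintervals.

f(x) = 1/(1+x)
a = 0.25, b = 1.25, n = 4
h = (b - a)/n = 0.250000

Trapezoidal rule: (h/2)[f(x₀) + 2f(x₁) + 2f(x₂) + ... + f(xₙ)]

x_0 = 0.2500, f(x_0) = 0.800000, coefficient = 1
x_1 = 0.5000, f(x_1) = 0.666667, coefficient = 2
x_2 = 0.7500, f(x_2) = 0.571429, coefficient = 2
x_3 = 1.0000, f(x_3) = 0.500000, coefficient = 2
x_4 = 1.2500, f(x_4) = 0.444444, coefficient = 1

I ≈ (0.250000/2) × 4.720635 = 0.590079
Exact value: 0.587787
Error: 0.002293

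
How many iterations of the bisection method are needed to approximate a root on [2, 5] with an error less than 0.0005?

We need (b-a)/2^n ≤ 0.0005
(5 - 2)/2^n ≤ 0.0005
3/2^n ≤ 0.0005
2^n ≥ 6000
n ≥ log₂(6000) = 12.55
n ≥ 13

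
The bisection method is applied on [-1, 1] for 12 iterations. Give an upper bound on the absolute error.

Bisection error bound: |error| ≤ (b-a)/2^n
|error| ≤ (1 - (-1))/2^12 = 2/2^12
|error| ≤ 0.0004882812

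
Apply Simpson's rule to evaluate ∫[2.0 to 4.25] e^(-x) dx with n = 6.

f(x) = e^(-x)
a = 2.0, b = 4.25, n = 6
h = (b - a)/n = 0.375000

Simpson's rule: (h/3)[f(x₀) + 4f(x₁) + 2f(x₂) + ... + f(xₙ)]

x_0 = 2.0000, f(x_0) = 0.135335, coefficient = 1
x_1 = 2.3750, f(x_1) = 0.093014, coefficient = 4
x_2 = 2.7500, f(x_2) = 0.063928, coefficient = 2
x_3 = 3.1250, f(x_3) = 0.043937, coefficient = 4
x_4 = 3.5000, f(x_4) = 0.030197, coefficient = 2
x_5 = 3.8750, f(x_5) = 0.020754, coefficient = 4
x_6 = 4.2500, f(x_6) = 0.014264, coefficient = 1

I ≈ (0.375000/3) × 0.968673 = 0.121084
Exact value: 0.121071
Error: 0.000013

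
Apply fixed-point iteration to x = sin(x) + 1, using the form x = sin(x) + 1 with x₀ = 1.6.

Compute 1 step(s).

Equation: x = sin(x) + 1
Fixed-point form: x = sin(x) + 1
x₀ = 1.6

x_1 = g(1.600000) = 1.999574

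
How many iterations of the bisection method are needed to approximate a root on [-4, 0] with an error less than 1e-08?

We need (b-a)/2^n ≤ 1e-08
(0 - (-4))/2^n ≤ 1e-08
4/2^n ≤ 1e-08
2^n ≥ 400000000
n ≥ log₂(400000000) = 28.58
n ≥ 29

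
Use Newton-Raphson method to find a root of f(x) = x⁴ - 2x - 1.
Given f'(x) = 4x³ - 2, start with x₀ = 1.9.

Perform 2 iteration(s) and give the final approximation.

f(x) = x⁴ - 2x - 1
f'(x) = 4x³ - 2
x₀ = 1.9

Newton-Raphson formula: x_{n+1} = x_n - f(x_n)/f'(x_n)

Iteration 1:
  f(1.900000) = 8.232100
  f'(1.900000) = 25.436000
  x_1 = 1.900000 - 8.232100/25.436000 = 1.576360
Iteration 2:
  f(1.576360) = 2.022066
  f'(1.576360) = 13.668465
  x_2 = 1.576360 - 2.022066/13.668465 = 1.428424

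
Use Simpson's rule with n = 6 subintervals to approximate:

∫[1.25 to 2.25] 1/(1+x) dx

f(x) = 1/(1+x)
a = 1.25, b = 2.25, n = 6
h = (b - a)/n = 0.166667

Simpson's rule: (h/3)[f(x₀) + 4f(x₁) + 2f(x₂) + ... + f(xₙ)]

x_0 = 1.2500, f(x_0) = 0.444444, coefficient = 1
x_1 = 1.4167, f(x_1) = 0.413793, coefficient = 4
x_2 = 1.5833, f(x_2) = 0.387097, coefficient = 2
x_3 = 1.7500, f(x_3) = 0.363636, coefficient = 4
x_4 = 1.9167, f(x_4) = 0.342857, coefficient = 2
x_5 = 2.0833, f(x_5) = 0.324324, coefficient = 4
x_6 = 2.2500, f(x_6) = 0.307692, coefficient = 1

I ≈ (0.166667/3) × 6.619060 = 0.367726
Exact value: 0.367725
Error: 0.000001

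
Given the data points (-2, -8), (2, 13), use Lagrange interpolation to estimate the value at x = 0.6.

Lagrange interpolation formula:
P(x) = Σ yᵢ × Lᵢ(x)
where Lᵢ(x) = Π_{j≠i} (x - xⱼ)/(xᵢ - xⱼ)

L_0(0.6) = (0.6 - 2)/(-2 - 2) = 0.350000
L_1(0.6) = (0.6 - (-2))/(2 - (-2)) = 0.650000

P(0.6) = (-8)×L_0(0.6) + 13×L_1(0.6)
P(0.6) = 5.650000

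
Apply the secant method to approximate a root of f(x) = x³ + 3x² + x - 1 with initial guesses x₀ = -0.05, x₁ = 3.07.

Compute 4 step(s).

f(x) = x³ + 3x² + x - 1
x₀ = -0.05, x₁ = 3.07

Secant formula: x_{n+1} = x_n - f(x_n)(x_n - x_{n-1})/(f(x_n) - f(x_{n-1}))

Iteration 1:
  f(-0.050000) = -1.042625
  f(3.070000) = 59.279143
  x_2 = 3.070000 - 59.279143×(3.070000 - (-0.050000))/(59.279143 - (-1.042625))
       = 0.003927
Iteration 2:
  f(3.070000) = 59.279143
  f(0.003927) = -0.996026
  x_3 = 0.003927 - (-0.996026)×(0.003927 - 3.070000)/(-0.996026 - 59.279143)
       = 0.054593
Iteration 3:
  f(0.003927) = -0.996026
  f(0.054593) = -0.936303
  x_4 = 0.054593 - (-0.936303)×(0.054593 - 0.003927)/(-0.936303 - (-0.996026))
       = 0.848897
Iteration 4:
  f(0.054593) = -0.936303
  f(0.848897) = 2.622514
  x_5 = 0.848897 - 2.622514×(0.848897 - 0.054593)/(2.622514 - (-0.936303))
       = 0.263570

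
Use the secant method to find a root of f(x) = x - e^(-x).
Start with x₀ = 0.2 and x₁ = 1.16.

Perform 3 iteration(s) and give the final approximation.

f(x) = x - e^(-x)
x₀ = 0.2, x₁ = 1.16

Secant formula: x_{n+1} = x_n - f(x_n)(x_n - x_{n-1})/(f(x_n) - f(x_{n-1}))

Iteration 1:
  f(0.200000) = -0.618731
  f(1.160000) = 0.846514
  x_2 = 1.160000 - 0.846514×(1.160000 - 0.200000)/(0.846514 - (-0.618731))
       = 0.605380
Iteration 2:
  f(1.160000) = 0.846514
  f(0.605380) = 0.059514
  x_3 = 0.605380 - 0.059514×(0.605380 - 1.160000)/(0.059514 - 0.846514)
       = 0.563440
Iteration 3:
  f(0.605380) = 0.059514
  f(0.563440) = -0.005808
  x_4 = 0.563440 - (-0.005808)×(0.563440 - 0.605380)/(-0.005808 - 0.059514)
       = 0.567169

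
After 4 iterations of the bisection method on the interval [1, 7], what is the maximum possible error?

Bisection error bound: |error| ≤ (b-a)/2^n
|error| ≤ (7 - 1)/2^4 = 6/2^4
|error| ≤ 0.3750000000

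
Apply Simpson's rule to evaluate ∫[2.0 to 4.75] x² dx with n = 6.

f(x) = x²
a = 2.0, b = 4.75, n = 6
h = (b - a)/n = 0.458333

Simpson's rule: (h/3)[f(x₀) + 4f(x₁) + 2f(x₂) + ... + f(xₙ)]

x_0 = 2.0000, f(x_0) = 4.000000, coefficient = 1
x_1 = 2.4583, f(x_1) = 6.043403, coefficient = 4
x_2 = 2.9167, f(x_2) = 8.506944, coefficient = 2
x_3 = 3.3750, f(x_3) = 11.390625, coefficient = 4
x_4 = 3.8333, f(x_4) = 14.694444, coefficient = 2
x_5 = 4.2917, f(x_5) = 18.418403, coefficient = 4
x_6 = 4.7500, f(x_6) = 22.562500, coefficient = 1

I ≈ (0.458333/3) × 216.375000 = 33.057292
Exact value: 33.057292
Error: 0.000000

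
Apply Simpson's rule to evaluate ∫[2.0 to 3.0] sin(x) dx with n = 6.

f(x) = sin(x)
a = 2.0, b = 3.0, n = 6
h = (b - a)/n = 0.166667

Simpson's rule: (h/3)[f(x₀) + 4f(x₁) + 2f(x₂) + ... + f(xₙ)]

x_0 = 2.0000, f(x_0) = 0.909297, coefficient = 1
x_1 = 2.1667, f(x_1) = 0.827660, coefficient = 4
x_2 = 2.3333, f(x_2) = 0.723086, coefficient = 2
x_3 = 2.5000, f(x_3) = 0.598472, coefficient = 4
x_4 = 2.6667, f(x_4) = 0.457273, coefficient = 2
x_5 = 2.8333, f(x_5) = 0.303400, coefficient = 4
x_6 = 3.0000, f(x_6) = 0.141120, coefficient = 1

I ≈ (0.166667/3) × 10.329266 = 0.573848
Exact value: 0.573846
Error: 0.000002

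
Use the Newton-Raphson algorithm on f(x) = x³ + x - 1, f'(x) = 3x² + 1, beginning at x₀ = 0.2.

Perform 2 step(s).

f(x) = x³ + x - 1
f'(x) = 3x² + 1
x₀ = 0.2

Newton-Raphson formula: x_{n+1} = x_n - f(x_n)/f'(x_n)

Iteration 1:
  f(0.200000) = -0.792000
  f'(0.200000) = 1.120000
  x_1 = 0.200000 - (-0.792000)/1.120000 = 0.907143
Iteration 2:
  f(0.907143) = 0.653638
  f'(0.907143) = 3.468724
  x_2 = 0.907143 - 0.653638/3.468724 = 0.718705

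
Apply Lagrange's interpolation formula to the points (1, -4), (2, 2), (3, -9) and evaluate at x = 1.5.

Lagrange interpolation formula:
P(x) = Σ yᵢ × Lᵢ(x)
where Lᵢ(x) = Π_{j≠i} (x - xⱼ)/(xᵢ - xⱼ)

L_0(1.5) = (1.5 - 2)/(1 - 2) × (1.5 - 3)/(1 - 3) = 0.375000
L_1(1.5) = (1.5 - 1)/(2 - 1) × (1.5 - 3)/(2 - 3) = 0.750000
L_2(1.5) = (1.5 - 1)/(3 - 1) × (1.5 - 2)/(3 - 2) = -0.125000

P(1.5) = (-4)×L_0(1.5) + 2×L_1(1.5) + (-9)×L_2(1.5)
P(1.5) = 1.125000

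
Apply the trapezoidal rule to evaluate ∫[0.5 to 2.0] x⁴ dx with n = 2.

f(x) = x⁴
a = 0.5, b = 2.0, n = 2
h = (b - a)/n = 0.750000

Trapezoidal rule: (h/2)[f(x₀) + 2f(x₁) + 2f(x₂) + ... + f(xₙ)]

x_0 = 0.5000, f(x_0) = 0.062500, coefficient = 1
x_1 = 1.2500, f(x_1) = 2.441406, coefficient = 2
x_2 = 2.0000, f(x_2) = 16.000000, coefficient = 1

I ≈ (0.750000/2) × 20.945312 = 7.854492
Exact value: 6.393750
Error: 1.460742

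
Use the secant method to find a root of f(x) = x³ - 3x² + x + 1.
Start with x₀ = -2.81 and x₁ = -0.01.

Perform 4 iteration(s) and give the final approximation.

f(x) = x³ - 3x² + x + 1
x₀ = -2.81, x₁ = -0.01

Secant formula: x_{n+1} = x_n - f(x_n)(x_n - x_{n-1})/(f(x_n) - f(x_{n-1}))

Iteration 1:
  f(-2.810000) = -47.686341
  f(-0.010000) = 0.989699
  x_2 = -0.010000 - 0.989699×(-0.010000 - (-2.810000))/(0.989699 - (-47.686341))
       = -0.066931
Iteration 2:
  f(-0.010000) = 0.989699
  f(-0.066931) = 0.919330
  x_3 = -0.066931 - 0.919330×(-0.066931 - (-0.010000))/(0.919330 - 0.989699)
       = -0.810701
Iteration 3:
  f(-0.066931) = 0.919330
  f(-0.810701) = -2.315230
  x_4 = -0.810701 - (-2.315230)×(-0.810701 - (-0.066931))/(-2.315230 - 0.919330)
       = -0.278326
Iteration 4:
  f(-0.810701) = -2.315230
  f(-0.278326) = 0.467718
  x_5 = -0.278326 - 0.467718×(-0.278326 - (-0.810701))/(0.467718 - (-2.315230))
       = -0.367800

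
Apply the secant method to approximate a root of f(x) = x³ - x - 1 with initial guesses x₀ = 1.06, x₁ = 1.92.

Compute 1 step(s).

f(x) = x³ - x - 1
x₀ = 1.06, x₁ = 1.92

Secant formula: x_{n+1} = x_n - f(x_n)(x_n - x_{n-1})/(f(x_n) - f(x_{n-1}))

Iteration 1:
  f(1.060000) = -0.868984
  f(1.920000) = 4.157888
  x_2 = 1.920000 - 4.157888×(1.920000 - 1.060000)/(4.157888 - (-0.868984))
       = 1.208666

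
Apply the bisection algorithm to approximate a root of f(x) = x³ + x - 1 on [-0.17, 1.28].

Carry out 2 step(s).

f(x) = x³ + x - 1
Initial interval: [-0.17, 1.28]

Iteration 1:
  c_1 = (-0.170000 + 1.280000)/2 = 0.555000
  f(c_1) = f(0.555000) = -0.274046
  f(a) × f(c) ≥ 0, new interval: [0.555000, 1.280000]
Iteration 2:
  c_2 = (0.555000 + 1.280000)/2 = 0.917500
  f(c_2) = f(0.917500) = 0.689857
  f(a) × f(c) < 0, new interval: [0.555000, 0.917500]

After 2 iteration(s), the approximation is c_2 = 0.917500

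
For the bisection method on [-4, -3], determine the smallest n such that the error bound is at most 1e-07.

We need (b-a)/2^n ≤ 1e-07
(-3 - (-4))/2^n ≤ 1e-07
1/2^n ≤ 1e-07
2^n ≥ 10000000
n ≥ log₂(10000000) = 23.25
n ≥ 24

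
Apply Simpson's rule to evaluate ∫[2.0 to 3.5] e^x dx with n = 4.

f(x) = e^x
a = 2.0, b = 3.5, n = 4
h = (b - a)/n = 0.375000

Simpson's rule: (h/3)[f(x₀) + 4f(x₁) + 2f(x₂) + ... + f(xₙ)]

x_0 = 2.0000, f(x_0) = 7.389056, coefficient = 1
x_1 = 2.3750, f(x_1) = 10.751013, coefficient = 4
x_2 = 2.7500, f(x_2) = 15.642632, coefficient = 2
x_3 = 3.1250, f(x_3) = 22.759895, coefficient = 4
x_4 = 3.5000, f(x_4) = 33.115452, coefficient = 1

I ≈ (0.375000/3) × 205.833405 = 25.729176
Exact value: 25.726396
Error: 0.002780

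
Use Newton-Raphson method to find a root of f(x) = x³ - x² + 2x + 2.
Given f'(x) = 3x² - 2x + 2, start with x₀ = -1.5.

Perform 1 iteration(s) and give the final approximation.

f(x) = x³ - x² + 2x + 2
f'(x) = 3x² - 2x + 2
x₀ = -1.5

Newton-Raphson formula: x_{n+1} = x_n - f(x_n)/f'(x_n)

Iteration 1:
  f(-1.500000) = -6.625000
  f'(-1.500000) = 11.750000
  x_1 = -1.500000 - (-6.625000)/11.750000 = -0.936170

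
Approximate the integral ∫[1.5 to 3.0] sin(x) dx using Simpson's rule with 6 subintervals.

f(x) = sin(x)
a = 1.5, b = 3.0, n = 6
h = (b - a)/n = 0.250000

Simpson's rule: (h/3)[f(x₀) + 4f(x₁) + 2f(x₂) + ... + f(xₙ)]

x_0 = 1.5000, f(x_0) = 0.997495, coefficient = 1
x_1 = 1.7500, f(x_1) = 0.983986, coefficient = 4
x_2 = 2.0000, f(x_2) = 0.909297, coefficient = 2
x_3 = 2.2500, f(x_3) = 0.778073, coefficient = 4
x_4 = 2.5000, f(x_4) = 0.598472, coefficient = 2
x_5 = 2.7500, f(x_5) = 0.381661, coefficient = 4
x_6 = 3.0000, f(x_6) = 0.141120, coefficient = 1

I ≈ (0.250000/3) × 12.729035 = 1.060753
Exact value: 1.060730
Error: 0.000023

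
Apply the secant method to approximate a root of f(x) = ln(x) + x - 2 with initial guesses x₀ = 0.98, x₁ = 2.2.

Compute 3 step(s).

f(x) = ln(x) + x - 2
x₀ = 0.98, x₁ = 2.2

Secant formula: x_{n+1} = x_n - f(x_n)(x_n - x_{n-1})/(f(x_n) - f(x_{n-1}))

Iteration 1:
  f(0.980000) = -1.040203
  f(2.200000) = 0.988457
  x_2 = 2.200000 - 0.988457×(2.200000 - 0.980000)/(0.988457 - (-1.040203))
       = 1.605559
Iteration 2:
  f(2.200000) = 0.988457
  f(1.605559) = 0.079032
  x_3 = 1.605559 - 0.079032×(1.605559 - 2.200000)/(0.079032 - 0.988457)
       = 1.553901
Iteration 3:
  f(1.605559) = 0.079032
  f(1.553901) = -0.005331
  x_4 = 1.553901 - (-0.005331)×(1.553901 - 1.605559)/(-0.005331 - 0.079032)
       = 1.557165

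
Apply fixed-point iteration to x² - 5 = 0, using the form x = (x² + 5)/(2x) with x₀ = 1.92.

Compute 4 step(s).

Equation: x² - 5 = 0
Fixed-point form: x = (x² + 5)/(2x)
x₀ = 1.92

x_1 = g(1.920000) = 2.262083
x_2 = g(2.262083) = 2.236218
x_3 = g(2.236218) = 2.236068
x_4 = g(2.236068) = 2.236068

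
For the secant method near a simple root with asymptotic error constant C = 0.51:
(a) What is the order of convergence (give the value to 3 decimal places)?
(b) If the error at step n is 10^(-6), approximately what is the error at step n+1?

(a) Secant method has superlinear convergence with order φ = (1+√5)/2 ≈ 1.618.
    This means |e_{n+1}| ≈ C|e_n|^1.618.

(b) With |e_n| = 10^(-6) and C = 0.51:
    |e_{n+1}| ≈ 0.51 × (10^(-6))^1.618 = 0.51 × 10^(-9.71)

(a) ≈ 1.618 (golden ratio); (b) |e_{n+1}| ≈ 9.985e-11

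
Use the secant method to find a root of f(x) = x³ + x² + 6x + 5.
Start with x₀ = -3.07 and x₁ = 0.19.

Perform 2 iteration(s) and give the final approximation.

f(x) = x³ + x² + 6x + 5
x₀ = -3.07, x₁ = 0.19

Secant formula: x_{n+1} = x_n - f(x_n)(x_n - x_{n-1})/(f(x_n) - f(x_{n-1}))

Iteration 1:
  f(-3.070000) = -32.929543
  f(0.190000) = 6.182959
  x_2 = 0.190000 - 6.182959×(0.190000 - (-3.070000))/(6.182959 - (-32.929543))
       = -0.325345
Iteration 2:
  f(0.190000) = 6.182959
  f(-0.325345) = 3.119340
  x_3 = -0.325345 - 3.119340×(-0.325345 - 0.190000)/(3.119340 - 6.182959)
       = -0.850064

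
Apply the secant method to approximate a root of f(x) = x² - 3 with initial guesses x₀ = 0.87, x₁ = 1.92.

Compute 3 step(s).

f(x) = x² - 3
x₀ = 0.87, x₁ = 1.92

Secant formula: x_{n+1} = x_n - f(x_n)(x_n - x_{n-1})/(f(x_n) - f(x_{n-1}))

Iteration 1:
  f(0.870000) = -2.243100
  f(1.920000) = 0.686400
  x_2 = 1.920000 - 0.686400×(1.920000 - 0.870000)/(0.686400 - (-2.243100))
       = 1.673978
Iteration 2:
  f(1.920000) = 0.686400
  f(1.673978) = -0.197796
  x_3 = 1.673978 - (-0.197796)×(1.673978 - 1.920000)/(-0.197796 - 0.686400)
       = 1.729014
Iteration 3:
  f(1.673978) = -0.197796
  f(1.729014) = -0.010511
  x_4 = 1.729014 - (-0.010511)×(1.729014 - 1.673978)/(-0.010511 - (-0.197796))
       = 1.732103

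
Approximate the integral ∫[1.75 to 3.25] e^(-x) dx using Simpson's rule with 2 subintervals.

f(x) = e^(-x)
a = 1.75, b = 3.25, n = 2
h = (b - a)/n = 0.750000

Simpson's rule: (h/3)[f(x₀) + 4f(x₁) + 2f(x₂) + ... + f(xₙ)]

x_0 = 1.7500, f(x_0) = 0.173774, coefficient = 1
x_1 = 2.5000, f(x_1) = 0.082085, coefficient = 4
x_2 = 3.2500, f(x_2) = 0.038774, coefficient = 1

I ≈ (0.750000/3) × 0.540888 = 0.135222
Exact value: 0.135000
Error: 0.000222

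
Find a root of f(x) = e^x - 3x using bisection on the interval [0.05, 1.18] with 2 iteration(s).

f(x) = e^x - 3x
Initial interval: [0.05, 1.18]

Iteration 1:
  c_1 = (0.050000 + 1.180000)/2 = 0.615000
  f(c_1) = f(0.615000) = 0.004657
  f(a) × f(c) ≥ 0, new interval: [0.615000, 1.180000]
Iteration 2:
  c_2 = (0.615000 + 1.180000)/2 = 0.897500
  f(c_2) = f(0.897500) = -0.239038
  f(a) × f(c) < 0, new interval: [0.615000, 0.897500]

After 2 iteration(s), the approximation is c_2 = 0.897500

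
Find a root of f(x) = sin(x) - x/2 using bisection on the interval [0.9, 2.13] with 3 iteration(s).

f(x) = sin(x) - x/2
Initial interval: [0.9, 2.13]

Iteration 1:
  c_1 = (0.900000 + 2.130000)/2 = 1.515000
  f(c_1) = f(1.515000) = 0.240944
  f(a) × f(c) ≥ 0, new interval: [1.515000, 2.130000]
Iteration 2:
  c_2 = (1.515000 + 2.130000)/2 = 1.822500
  f(c_2) = f(1.822500) = 0.057240
  f(a) × f(c) ≥ 0, new interval: [1.822500, 2.130000]
Iteration 3:
  c_3 = (1.822500 + 2.130000)/2 = 1.976250
  f(c_3) = f(1.976250) = -0.069201
  f(a) × f(c) < 0, new interval: [1.822500, 1.976250]

After 3 iteration(s), the approximation is c_3 = 1.976250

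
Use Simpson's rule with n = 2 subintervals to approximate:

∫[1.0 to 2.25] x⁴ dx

f(x) = x⁴
a = 1.0, b = 2.25, n = 2
h = (b - a)/n = 0.625000

Simpson's rule: (h/3)[f(x₀) + 4f(x₁) + 2f(x₂) + ... + f(xₙ)]

x_0 = 1.0000, f(x_0) = 1.000000, coefficient = 1
x_1 = 1.6250, f(x_1) = 6.972900, coefficient = 4
x_2 = 2.2500, f(x_2) = 25.628906, coefficient = 1

I ≈ (0.625000/3) × 54.520508 = 11.358439
Exact value: 11.333008
Error: 0.025431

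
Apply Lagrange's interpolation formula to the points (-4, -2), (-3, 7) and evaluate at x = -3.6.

Lagrange interpolation formula:
P(x) = Σ yᵢ × Lᵢ(x)
where Lᵢ(x) = Π_{j≠i} (x - xⱼ)/(xᵢ - xⱼ)

L_0(-3.6) = (-3.6 - (-3))/(-4 - (-3)) = 0.600000
L_1(-3.6) = (-3.6 - (-4))/(-3 - (-4)) = 0.400000

P(-3.6) = (-2)×L_0(-3.6) + 7×L_1(-3.6)
P(-3.6) = 1.600000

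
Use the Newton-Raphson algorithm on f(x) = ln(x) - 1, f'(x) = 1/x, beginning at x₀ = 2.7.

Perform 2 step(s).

f(x) = ln(x) - 1
f'(x) = 1/x
x₀ = 2.7

Newton-Raphson formula: x_{n+1} = x_n - f(x_n)/f'(x_n)

Iteration 1:
  f(2.700000) = -0.006748
  f'(2.700000) = 0.370370
  x_1 = 2.700000 - (-0.006748)/0.370370 = 2.718220
Iteration 2:
  f(2.718220) = -0.000023
  f'(2.718220) = 0.367888
  x_2 = 2.718220 - (-0.000023)/0.367888 = 2.718282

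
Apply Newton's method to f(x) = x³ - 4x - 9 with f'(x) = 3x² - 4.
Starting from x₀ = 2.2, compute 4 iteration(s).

f(x) = x³ - 4x - 9
f'(x) = 3x² - 4
x₀ = 2.2

Newton-Raphson formula: x_{n+1} = x_n - f(x_n)/f'(x_n)

Iteration 1:
  f(2.200000) = -7.152000
  f'(2.200000) = 10.520000
  x_1 = 2.200000 - (-7.152000)/10.520000 = 2.879848
Iteration 2:
  f(2.879848) = 3.364696
  f'(2.879848) = 20.880572
  x_2 = 2.879848 - 3.364696/20.880572 = 2.718708
Iteration 3:
  f(2.718708) = 0.220151
  f'(2.718708) = 18.174118
  x_3 = 2.718708 - 0.220151/18.174118 = 2.706594
Iteration 4:
  f(2.706594) = 0.001195
  f'(2.706594) = 17.976960
  x_4 = 2.706594 - 0.001195/17.976960 = 2.706528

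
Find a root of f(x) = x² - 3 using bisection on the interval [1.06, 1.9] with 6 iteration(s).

f(x) = x² - 3
Initial interval: [1.06, 1.9]

Iteration 1:
  c_1 = (1.060000 + 1.900000)/2 = 1.480000
  f(c_1) = f(1.480000) = -0.809600
  f(a) × f(c) ≥ 0, new interval: [1.480000, 1.900000]
Iteration 2:
  c_2 = (1.480000 + 1.900000)/2 = 1.690000
  f(c_2) = f(1.690000) = -0.143900
  f(a) × f(c) ≥ 0, new interval: [1.690000, 1.900000]
Iteration 3:
  c_3 = (1.690000 + 1.900000)/2 = 1.795000
  f(c_3) = f(1.795000) = 0.222025
  f(a) × f(c) < 0, new interval: [1.690000, 1.795000]
Iteration 4:
  c_4 = (1.690000 + 1.795000)/2 = 1.742500
  f(c_4) = f(1.742500) = 0.036306
  f(a) × f(c) < 0, new interval: [1.690000, 1.742500]
Iteration 5:
  c_5 = (1.690000 + 1.742500)/2 = 1.716250
  f(c_5) = f(1.716250) = -0.054486
  f(a) × f(c) ≥ 0, new interval: [1.716250, 1.742500]
Iteration 6:
  c_6 = (1.716250 + 1.742500)/2 = 1.729375
  f(c_6) = f(1.729375) = -0.009262
  f(a) × f(c) ≥ 0, new interval: [1.729375, 1.742500]

After 6 iteration(s), the approximation is c_6 = 1.729375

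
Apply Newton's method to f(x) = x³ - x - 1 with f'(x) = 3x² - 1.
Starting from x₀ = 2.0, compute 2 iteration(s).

f(x) = x³ - x - 1
f'(x) = 3x² - 1
x₀ = 2.0

Newton-Raphson formula: x_{n+1} = x_n - f(x_n)/f'(x_n)

Iteration 1:
  f(2.000000) = 5.000000
  f'(2.000000) = 11.000000
  x_1 = 2.000000 - 5.000000/11.000000 = 1.545455
Iteration 2:
  f(1.545455) = 1.145755
  f'(1.545455) = 6.165289
  x_2 = 1.545455 - 1.145755/6.165289 = 1.359615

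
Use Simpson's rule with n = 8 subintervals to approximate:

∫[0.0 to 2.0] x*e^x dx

f(x) = x*e^x
a = 0.0, b = 2.0, n = 8
h = (b - a)/n = 0.250000

Simpson's rule: (h/3)[f(x₀) + 4f(x₁) + 2f(x₂) + ... + f(xₙ)]

x_0 = 0.0000, f(x_0) = 0.000000, coefficient = 1
x_1 = 0.2500, f(x_1) = 0.321006, coefficient = 4
x_2 = 0.5000, f(x_2) = 0.824361, coefficient = 2
x_3 = 0.7500, f(x_3) = 1.587750, coefficient = 4
x_4 = 1.0000, f(x_4) = 2.718282, coefficient = 2
x_5 = 1.2500, f(x_5) = 4.362929, coefficient = 4
x_6 = 1.5000, f(x_6) = 6.722534, coefficient = 2
x_7 = 1.7500, f(x_7) = 10.070555, coefficient = 4
x_8 = 2.0000, f(x_8) = 14.778112, coefficient = 1

I ≈ (0.250000/3) × 100.677423 = 8.389785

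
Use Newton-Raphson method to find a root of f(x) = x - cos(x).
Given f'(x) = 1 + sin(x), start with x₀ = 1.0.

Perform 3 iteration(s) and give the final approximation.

f(x) = x - cos(x)
f'(x) = 1 + sin(x)
x₀ = 1.0

Newton-Raphson formula: x_{n+1} = x_n - f(x_n)/f'(x_n)

Iteration 1:
  f(1.000000) = 0.459698
  f'(1.000000) = 1.841471
  x_1 = 1.000000 - 0.459698/1.841471 = 0.750364
Iteration 2:
  f(0.750364) = 0.018923
  f'(0.750364) = 1.681905
  x_2 = 0.750364 - 0.018923/1.681905 = 0.739113
Iteration 3:
  f(0.739113) = 0.000046
  f'(0.739113) = 1.673633
  x_3 = 0.739113 - 0.000046/1.673633 = 0.739085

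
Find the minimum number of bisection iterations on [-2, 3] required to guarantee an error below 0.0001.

We need (b-a)/2^n ≤ 0.0001
(3 - (-2))/2^n ≤ 0.0001
5/2^n ≤ 0.0001
2^n ≥ 50000
n ≥ log₂(50000) = 15.61
n ≥ 16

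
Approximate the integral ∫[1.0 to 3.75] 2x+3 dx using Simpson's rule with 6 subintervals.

f(x) = 2x+3
a = 1.0, b = 3.75, n = 6
h = (b - a)/n = 0.458333

Simpson's rule: (h/3)[f(x₀) + 4f(x₁) + 2f(x₂) + ... + f(xₙ)]

x_0 = 1.0000, f(x_0) = 5.000000, coefficient = 1
x_1 = 1.4583, f(x_1) = 5.916667, coefficient = 4
x_2 = 1.9167, f(x_2) = 6.833333, coefficient = 2
x_3 = 2.3750, f(x_3) = 7.750000, coefficient = 4
x_4 = 2.8333, f(x_4) = 8.666667, coefficient = 2
x_5 = 3.2917, f(x_5) = 9.583333, coefficient = 4
x_6 = 3.7500, f(x_6) = 10.500000, coefficient = 1

I ≈ (0.458333/3) × 139.500000 = 21.312500
Exact value: 21.312500
Error: 0.000000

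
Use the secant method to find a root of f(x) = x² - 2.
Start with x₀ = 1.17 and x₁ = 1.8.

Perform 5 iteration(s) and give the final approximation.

f(x) = x² - 2
x₀ = 1.17, x₁ = 1.8

Secant formula: x_{n+1} = x_n - f(x_n)(x_n - x_{n-1})/(f(x_n) - f(x_{n-1}))

Iteration 1:
  f(1.170000) = -0.631100
  f(1.800000) = 1.240000
  x_2 = 1.800000 - 1.240000×(1.800000 - 1.170000)/(1.240000 - (-0.631100))
       = 1.382492
Iteration 2:
  f(1.800000) = 1.240000
  f(1.382492) = -0.088717
  x_3 = 1.382492 - (-0.088717)×(1.382492 - 1.800000)/(-0.088717 - 1.240000)
       = 1.410368
Iteration 3:
  f(1.382492) = -0.088717
  f(1.410368) = -0.010862
  x_4 = 1.410368 - (-0.010862)×(1.410368 - 1.382492)/(-0.010862 - (-0.088717))
       = 1.414257
Iteration 4:
  f(1.410368) = -0.010862
  f(1.414257) = 0.000124
  x_5 = 1.414257 - 0.000124×(1.414257 - 1.410368)/(0.000124 - (-0.010862))
       = 1.414214
Iteration 5:
  f(1.414257) = 0.000124
  f(1.414214) = 0.000000
  x_6 = 1.414214 - 0.000000×(1.414214 - 1.414257)/(0.000000 - 0.000124)
       = 1.414214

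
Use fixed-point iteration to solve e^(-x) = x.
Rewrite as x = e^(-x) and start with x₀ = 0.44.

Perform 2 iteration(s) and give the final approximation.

Equation: e^(-x) = x
Fixed-point form: x = e^(-x)
x₀ = 0.44

x_1 = g(0.440000) = 0.644036
x_2 = g(0.644036) = 0.525168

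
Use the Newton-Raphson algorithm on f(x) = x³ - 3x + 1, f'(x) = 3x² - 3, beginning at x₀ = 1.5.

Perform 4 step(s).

f(x) = x³ - 3x + 1
f'(x) = 3x² - 3
x₀ = 1.5

Newton-Raphson formula: x_{n+1} = x_n - f(x_n)/f'(x_n)

Iteration 1:
  f(1.500000) = -0.125000
  f'(1.500000) = 3.750000
  x_1 = 1.500000 - (-0.125000)/3.750000 = 1.533333
Iteration 2:
  f(1.533333) = 0.005037
  f'(1.533333) = 4.053333
  x_2 = 1.533333 - 0.005037/4.053333 = 1.532091
Iteration 3:
  f(1.532091) = 0.000007
  f'(1.532091) = 4.041905
  x_3 = 1.532091 - 0.000007/4.041905 = 1.532089
Iteration 4:
  f(1.532089) = 0.000000
  f'(1.532089) = 4.041889
  x_4 = 1.532089 - 0.000000/4.041889 = 1.532089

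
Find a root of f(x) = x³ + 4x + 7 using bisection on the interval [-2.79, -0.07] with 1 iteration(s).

f(x) = x³ + 4x + 7
Initial interval: [-2.79, -0.07]

Iteration 1:
  c_1 = (-2.790000 + (-0.070000))/2 = -1.430000
  f(c_1) = f(-1.430000) = -1.644207
  f(a) × f(c) ≥ 0, new interval: [-1.430000, -0.070000]

After 1 iteration(s), the approximation is c_1 = -1.430000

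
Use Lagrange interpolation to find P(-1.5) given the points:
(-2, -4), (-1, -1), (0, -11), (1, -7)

Lagrange interpolation formula:
P(x) = Σ yᵢ × Lᵢ(x)
where Lᵢ(x) = Π_{j≠i} (x - xⱼ)/(xᵢ - xⱼ)

L_0(-1.5) = (-1.5 - (-1))/(-2 - (-1)) × (-1.5 - 0)/(-2 - 0) × (-1.5 - 1)/(-2 - 1) = 0.312500
L_1(-1.5) = (-1.5 - (-2))/(-1 - (-2)) × (-1.5 - 0)/(-1 - 0) × (-1.5 - 1)/(-1 - 1) = 0.937500
L_2(-1.5) = (-1.5 - (-2))/(0 - (-2)) × (-1.5 - (-1))/(0 - (-1)) × (-1.5 - 1)/(0 - 1) = -0.312500
L_3(-1.5) = (-1.5 - (-2))/(1 - (-2)) × (-1.5 - (-1))/(1 - (-1)) × (-1.5 - 0)/(1 - 0) = 0.062500

P(-1.5) = (-4)×L_0(-1.5) + (-1)×L_1(-1.5) + (-11)×L_2(-1.5) + (-7)×L_3(-1.5)
P(-1.5) = 0.812500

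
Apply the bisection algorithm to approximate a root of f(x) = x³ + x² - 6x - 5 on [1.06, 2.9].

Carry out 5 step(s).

f(x) = x³ + x² - 6x - 5
Initial interval: [1.06, 2.9]

Iteration 1:
  c_1 = (1.060000 + 2.900000)/2 = 1.980000
  f(c_1) = f(1.980000) = -5.197208
  f(a) × f(c) ≥ 0, new interval: [1.980000, 2.900000]
Iteration 2:
  c_2 = (1.980000 + 2.900000)/2 = 2.440000
  f(c_2) = f(2.440000) = 0.840384
  f(a) × f(c) < 0, new interval: [1.980000, 2.440000]
Iteration 3:
  c_3 = (1.980000 + 2.440000)/2 = 2.210000
  f(c_3) = f(2.210000) = -2.582039
  f(a) × f(c) ≥ 0, new interval: [2.210000, 2.440000]
Iteration 4:
  c_4 = (2.210000 + 2.440000)/2 = 2.325000
  f(c_4) = f(2.325000) = -0.976297
  f(a) × f(c) ≥ 0, new interval: [2.325000, 2.440000]
Iteration 5:
  c_5 = (2.325000 + 2.440000)/2 = 2.382500
  f(c_5) = f(2.382500) = -0.094894
  f(a) × f(c) ≥ 0, new interval: [2.382500, 2.440000]

After 5 iteration(s), the approximation is c_5 = 2.382500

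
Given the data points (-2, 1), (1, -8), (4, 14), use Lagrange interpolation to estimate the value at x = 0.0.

Lagrange interpolation formula:
P(x) = Σ yᵢ × Lᵢ(x)
where Lᵢ(x) = Π_{j≠i} (x - xⱼ)/(xᵢ - xⱼ)

L_0(0.0) = (0.0 - 1)/(-2 - 1) × (0.0 - 4)/(-2 - 4) = 0.222222
L_1(0.0) = (0.0 - (-2))/(1 - (-2)) × (0.0 - 4)/(1 - 4) = 0.888889
L_2(0.0) = (0.0 - (-2))/(4 - (-2)) × (0.0 - 1)/(4 - 1) = -0.111111

P(0.0) = 1×L_0(0.0) + (-8)×L_1(0.0) + 14×L_2(0.0)
P(0.0) = -8.444444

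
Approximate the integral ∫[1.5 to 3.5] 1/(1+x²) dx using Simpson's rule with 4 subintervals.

f(x) = 1/(1+x²)
a = 1.5, b = 3.5, n = 4
h = (b - a)/n = 0.500000

Simpson's rule: (h/3)[f(x₀) + 4f(x₁) + 2f(x₂) + ... + f(xₙ)]

x_0 = 1.5000, f(x_0) = 0.307692, coefficient = 1
x_1 = 2.0000, f(x_1) = 0.200000, coefficient = 4
x_2 = 2.5000, f(x_2) = 0.137931, coefficient = 2
x_3 = 3.0000, f(x_3) = 0.100000, coefficient = 4
x_4 = 3.5000, f(x_4) = 0.075472, coefficient = 1

I ≈ (0.500000/3) × 1.859026 = 0.309838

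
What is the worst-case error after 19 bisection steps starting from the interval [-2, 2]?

Bisection error bound: |error| ≤ (b-a)/2^n
|error| ≤ (2 - (-2))/2^19 = 4/2^19
|error| ≤ 0.0000076294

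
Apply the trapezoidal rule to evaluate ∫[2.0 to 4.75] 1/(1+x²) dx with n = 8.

f(x) = 1/(1+x²)
a = 2.0, b = 4.75, n = 8
h = (b - a)/n = 0.343750

Trapezoidal rule: (h/2)[f(x₀) + 2f(x₁) + 2f(x₂) + ... + f(xₙ)]

x_0 = 2.0000, f(x_0) = 0.200000, coefficient = 1
x_1 = 2.3438, f(x_1) = 0.154008, coefficient = 2
x_2 = 2.6875, f(x_2) = 0.121615, coefficient = 2
x_3 = 3.0312, f(x_3) = 0.098150, coefficient = 2
x_4 = 3.3750, f(x_4) = 0.080706, coefficient = 2
x_5 = 3.7188, f(x_5) = 0.067435, coefficient = 2
x_6 = 4.0625, f(x_6) = 0.057130, coefficient = 2
x_7 = 4.4062, f(x_7) = 0.048983, coefficient = 2
x_8 = 4.7500, f(x_8) = 0.042440, coefficient = 1

I ≈ (0.343750/2) × 1.498497 = 0.257554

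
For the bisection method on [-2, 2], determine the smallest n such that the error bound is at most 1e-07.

We need (b-a)/2^n ≤ 1e-07
(2 - (-2))/2^n ≤ 1e-07
4/2^n ≤ 1e-07
2^n ≥ 40000000
n ≥ log₂(40000000) = 25.25
n ≥ 26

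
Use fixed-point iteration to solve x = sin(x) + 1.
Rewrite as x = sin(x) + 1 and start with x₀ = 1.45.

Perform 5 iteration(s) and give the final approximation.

Equation: x = sin(x) + 1
Fixed-point form: x = sin(x) + 1
x₀ = 1.45

x_1 = g(1.450000) = 1.992713
x_2 = g(1.992713) = 1.912306
x_3 = g(1.912306) = 1.942250
x_4 = g(1.942250) = 1.931801
x_5 = g(1.931801) = 1.935543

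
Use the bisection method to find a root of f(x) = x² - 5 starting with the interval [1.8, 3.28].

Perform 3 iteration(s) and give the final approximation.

f(x) = x² - 5
Initial interval: [1.8, 3.28]

Iteration 1:
  c_1 = (1.800000 + 3.280000)/2 = 2.540000
  f(c_1) = f(2.540000) = 1.451600
  f(a) × f(c) < 0, new interval: [1.800000, 2.540000]
Iteration 2:
  c_2 = (1.800000 + 2.540000)/2 = 2.170000
  f(c_2) = f(2.170000) = -0.291100
  f(a) × f(c) ≥ 0, new interval: [2.170000, 2.540000]
Iteration 3:
  c_3 = (2.170000 + 2.540000)/2 = 2.355000
  f(c_3) = f(2.355000) = 0.546025
  f(a) × f(c) < 0, new interval: [2.170000, 2.355000]

After 3 iteration(s), the approximation is c_3 = 2.355000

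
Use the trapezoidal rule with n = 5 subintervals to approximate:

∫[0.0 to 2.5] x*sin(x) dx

f(x) = x*sin(x)
a = 0.0, b = 2.5, n = 5
h = (b - a)/n = 0.500000

Trapezoidal rule: (h/2)[f(x₀) + 2f(x₁) + 2f(x₂) + ... + f(xₙ)]

x_0 = 0.0000, f(x_0) = 0.000000, coefficient = 1
x_1 = 0.5000, f(x_1) = 0.239713, coefficient = 2
x_2 = 1.0000, f(x_2) = 0.841471, coefficient = 2
x_3 = 1.5000, f(x_3) = 1.496242, coefficient = 2
x_4 = 2.0000, f(x_4) = 1.818595, coefficient = 2
x_5 = 2.5000, f(x_5) = 1.496180, coefficient = 1

I ≈ (0.500000/2) × 10.288223 = 2.572056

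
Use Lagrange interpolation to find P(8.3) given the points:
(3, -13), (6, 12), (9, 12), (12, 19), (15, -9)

Lagrange interpolation formula:
P(x) = Σ yᵢ × Lᵢ(x)
where Lᵢ(x) = Π_{j≠i} (x - xⱼ)/(xᵢ - xⱼ)

L_0(8.3) = (8.3 - 6)/(3 - 6) × (8.3 - 9)/(3 - 9) × (8.3 - 12)/(3 - 12) × (8.3 - 15)/(3 - 15) = -0.020531
L_1(8.3) = (8.3 - 3)/(6 - 3) × (8.3 - 9)/(6 - 9) × (8.3 - 12)/(6 - 12) × (8.3 - 15)/(6 - 15) = 0.189241
L_2(8.3) = (8.3 - 3)/(9 - 3) × (8.3 - 6)/(9 - 6) × (8.3 - 12)/(9 - 12) × (8.3 - 15)/(9 - 15) = 0.932685
L_3(8.3) = (8.3 - 3)/(12 - 3) × (8.3 - 6)/(12 - 6) × (8.3 - 9)/(12 - 9) × (8.3 - 15)/(12 - 15) = -0.117636
L_4(8.3) = (8.3 - 3)/(15 - 3) × (8.3 - 6)/(15 - 6) × (8.3 - 9)/(15 - 9) × (8.3 - 12)/(15 - 12) = 0.016241

P(8.3) = (-13)×L_0(8.3) + 12×L_1(8.3) + 12×L_2(8.3) + 19×L_3(8.3) + (-9)×L_4(8.3)
P(8.3) = 11.348762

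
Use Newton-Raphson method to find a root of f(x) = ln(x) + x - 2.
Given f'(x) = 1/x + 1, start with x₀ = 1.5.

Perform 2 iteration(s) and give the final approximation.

f(x) = ln(x) + x - 2
f'(x) = 1/x + 1
x₀ = 1.5

Newton-Raphson formula: x_{n+1} = x_n - f(x_n)/f'(x_n)

Iteration 1:
  f(1.500000) = -0.094535
  f'(1.500000) = 1.666667
  x_1 = 1.500000 - (-0.094535)/1.666667 = 1.556721
Iteration 2:
  f(1.556721) = -0.000697
  f'(1.556721) = 1.642376
  x_2 = 1.556721 - (-0.000697)/1.642376 = 1.557146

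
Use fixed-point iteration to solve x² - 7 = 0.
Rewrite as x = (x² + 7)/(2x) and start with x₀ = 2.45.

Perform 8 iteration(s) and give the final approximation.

Equation: x² - 7 = 0
Fixed-point form: x = (x² + 7)/(2x)
x₀ = 2.45

x_1 = g(2.450000) = 2.653571
x_2 = g(2.653571) = 2.645763
x_3 = g(2.645763) = 2.645751
x_4 = g(2.645751) = 2.645751
x_5 = g(2.645751) = 2.645751
x_6 = g(2.645751) = 2.645751
x_7 = g(2.645751) = 2.645751
x_8 = g(2.645751) = 2.645751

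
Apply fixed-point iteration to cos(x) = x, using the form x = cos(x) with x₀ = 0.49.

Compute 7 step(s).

Equation: cos(x) = x
Fixed-point form: x = cos(x)
x₀ = 0.49

x_1 = g(0.490000) = 0.882333
x_2 = g(0.882333) = 0.635351
x_3 = g(0.635351) = 0.804863
x_4 = g(0.804863) = 0.693210
x_5 = g(0.693210) = 0.769199
x_6 = g(0.769199) = 0.718468
x_7 = g(0.718468) = 0.752815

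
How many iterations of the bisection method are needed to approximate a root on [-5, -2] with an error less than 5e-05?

We need (b-a)/2^n ≤ 5e-05
(-2 - (-5))/2^n ≤ 5e-05
3/2^n ≤ 5e-05
2^n ≥ 60000
n ≥ log₂(60000) = 15.87
n ≥ 16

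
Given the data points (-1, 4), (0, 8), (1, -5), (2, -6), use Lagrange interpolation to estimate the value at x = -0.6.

Lagrange interpolation formula:
P(x) = Σ yᵢ × Lᵢ(x)
where Lᵢ(x) = Π_{j≠i} (x - xⱼ)/(xᵢ - xⱼ)

L_0(-0.6) = (-0.6 - 0)/(-1 - 0) × (-0.6 - 1)/(-1 - 1) × (-0.6 - 2)/(-1 - 2) = 0.416000
L_1(-0.6) = (-0.6 - (-1))/(0 - (-1)) × (-0.6 - 1)/(0 - 1) × (-0.6 - 2)/(0 - 2) = 0.832000
L_2(-0.6) = (-0.6 - (-1))/(1 - (-1)) × (-0.6 - 0)/(1 - 0) × (-0.6 - 2)/(1 - 2) = -0.312000
L_3(-0.6) = (-0.6 - (-1))/(2 - (-1)) × (-0.6 - 0)/(2 - 0) × (-0.6 - 1)/(2 - 1) = 0.064000

P(-0.6) = 4×L_0(-0.6) + 8×L_1(-0.6) + (-5)×L_2(-0.6) + (-6)×L_3(-0.6)
P(-0.6) = 9.496000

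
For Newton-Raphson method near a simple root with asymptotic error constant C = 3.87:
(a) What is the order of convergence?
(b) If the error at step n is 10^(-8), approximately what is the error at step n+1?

(a) Newton-Raphson has quadratic (order 2) convergence near simple roots.
    This means |e_{n+1}| ≈ C|e_n|².

(b) With |e_n| = 10^(-8) and C = 3.87:
    |e_{n+1}| ≈ 3.87 × (10^(-8))² = 3.87 × 10^(-16)

(a) 2 (quadratic); (b) |e_{n+1}| ≈ 3.870e-16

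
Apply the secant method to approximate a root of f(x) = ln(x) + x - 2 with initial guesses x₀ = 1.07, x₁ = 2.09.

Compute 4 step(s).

f(x) = ln(x) + x - 2
x₀ = 1.07, x₁ = 2.09

Secant formula: x_{n+1} = x_n - f(x_n)(x_n - x_{n-1})/(f(x_n) - f(x_{n-1}))

Iteration 1:
  f(1.070000) = -0.862341
  f(2.090000) = 0.827164
  x_2 = 2.090000 - 0.827164×(2.090000 - 1.070000)/(0.827164 - (-0.862341))
       = 1.590619
Iteration 2:
  f(2.090000) = 0.827164
  f(1.590619) = 0.054742
  x_3 = 1.590619 - 0.054742×(1.590619 - 2.090000)/(0.054742 - 0.827164)
       = 1.555227
Iteration 3:
  f(1.590619) = 0.054742
  f(1.555227) = -0.003151
  x_4 = 1.555227 - (-0.003151)×(1.555227 - 1.590619)/(-0.003151 - 0.054742)
       = 1.557154
Iteration 4:
  f(1.555227) = -0.003151
  f(1.557154) = 0.000013
  x_5 = 1.557154 - 0.000013×(1.557154 - 1.555227)/(0.000013 - (-0.003151))
       = 1.557146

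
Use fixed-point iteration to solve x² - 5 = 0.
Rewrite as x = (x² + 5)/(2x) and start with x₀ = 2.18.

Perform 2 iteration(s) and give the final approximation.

Equation: x² - 5 = 0
Fixed-point form: x = (x² + 5)/(2x)
x₀ = 2.18

x_1 = g(2.180000) = 2.236789
x_2 = g(2.236789) = 2.236068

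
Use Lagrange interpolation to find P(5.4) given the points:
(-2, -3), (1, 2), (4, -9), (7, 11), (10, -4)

Lagrange interpolation formula:
P(x) = Σ yᵢ × Lᵢ(x)
where Lᵢ(x) = Π_{j≠i} (x - xⱼ)/(xᵢ - xⱼ)

L_0(5.4) = (5.4 - 1)/(-2 - 1) × (5.4 - 4)/(-2 - 4) × (5.4 - 7)/(-2 - 7) × (5.4 - 10)/(-2 - 10) = 0.023322
L_1(5.4) = (5.4 - (-2))/(1 - (-2)) × (5.4 - 4)/(1 - 4) × (5.4 - 7)/(1 - 7) × (5.4 - 10)/(1 - 10) = -0.156892
L_2(5.4) = (5.4 - (-2))/(4 - (-2)) × (5.4 - 1)/(4 - 1) × (5.4 - 7)/(4 - 7) × (5.4 - 10)/(4 - 10) = 0.739635
L_3(5.4) = (5.4 - (-2))/(7 - (-2)) × (5.4 - 1)/(7 - 1) × (5.4 - 4)/(7 - 4) × (5.4 - 10)/(7 - 10) = 0.431453
L_4(5.4) = (5.4 - (-2))/(10 - (-2)) × (5.4 - 1)/(10 - 1) × (5.4 - 4)/(10 - 4) × (5.4 - 7)/(10 - 7) = -0.037518

P(5.4) = (-3)×L_0(5.4) + 2×L_1(5.4) + (-9)×L_2(5.4) + 11×L_3(5.4) + (-4)×L_4(5.4)
P(5.4) = -2.144402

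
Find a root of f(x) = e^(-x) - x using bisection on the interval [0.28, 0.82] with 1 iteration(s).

f(x) = e^(-x) - x
Initial interval: [0.28, 0.82]

Iteration 1:
  c_1 = (0.280000 + 0.820000)/2 = 0.550000
  f(c_1) = f(0.550000) = 0.026950
  f(a) × f(c) ≥ 0, new interval: [0.550000, 0.820000]

After 1 iteration(s), the approximation is c_1 = 0.550000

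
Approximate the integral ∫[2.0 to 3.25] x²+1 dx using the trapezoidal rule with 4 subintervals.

f(x) = x²+1
a = 2.0, b = 3.25, n = 4
h = (b - a)/n = 0.312500

Trapezoidal rule: (h/2)[f(x₀) + 2f(x₁) + 2f(x₂) + ... + f(xₙ)]

x_0 = 2.0000, f(x_0) = 5.000000, coefficient = 1
x_1 = 2.3125, f(x_1) = 6.347656, coefficient = 2
x_2 = 2.6250, f(x_2) = 7.890625, coefficient = 2
x_3 = 2.9375, f(x_3) = 9.628906, coefficient = 2
x_4 = 3.2500, f(x_4) = 11.562500, coefficient = 1

I ≈ (0.312500/2) × 64.296875 = 10.046387
Exact value: 10.026042
Error: 0.020345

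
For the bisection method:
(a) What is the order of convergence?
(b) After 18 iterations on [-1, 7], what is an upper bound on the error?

(a) Bisection has linear (order 1) convergence; the error is halved each step.

(b) Error bound = (b-a)/2^n = (7 - (-1))/2^{18}
    = 8/2^{18}

(a) 1 (linear); (b) error ≤ 3.05e-05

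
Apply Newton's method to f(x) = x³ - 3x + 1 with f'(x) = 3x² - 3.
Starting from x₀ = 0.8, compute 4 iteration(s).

f(x) = x³ - 3x + 1
f'(x) = 3x² - 3
x₀ = 0.8

Newton-Raphson formula: x_{n+1} = x_n - f(x_n)/f'(x_n)

Iteration 1:
  f(0.800000) = -0.888000
  f'(0.800000) = -1.080000
  x_1 = 0.800000 - (-0.888000)/(-1.080000) = -0.022222
Iteration 2:
  f(-0.022222) = 1.066656
  f'(-0.022222) = -2.998519
  x_2 = -0.022222 - 1.066656/(-2.998519) = 0.333505
Iteration 3:
  f(0.333505) = 0.036578
  f'(0.333505) = -2.666323
  x_3 = 0.333505 - 0.036578/(-2.666323) = 0.347224
Iteration 4:
  f(0.347224) = 0.000191
  f'(0.347224) = -2.638306
  x_4 = 0.347224 - 0.000191/(-2.638306) = 0.347296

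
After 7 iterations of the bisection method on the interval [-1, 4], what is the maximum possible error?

Bisection error bound: |error| ≤ (b-a)/2^n
|error| ≤ (4 - (-1))/2^7 = 5/2^7
|error| ≤ 0.0390625000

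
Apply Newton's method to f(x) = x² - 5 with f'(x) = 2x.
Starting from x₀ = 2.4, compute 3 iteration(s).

f(x) = x² - 5
f'(x) = 2x
x₀ = 2.4

Newton-Raphson formula: x_{n+1} = x_n - f(x_n)/f'(x_n)

Iteration 1:
  f(2.400000) = 0.760000
  f'(2.400000) = 4.800000
  x_1 = 2.400000 - 0.760000/4.800000 = 2.241667
Iteration 2:
  f(2.241667) = 0.025069
  f'(2.241667) = 4.483333
  x_2 = 2.241667 - 0.025069/4.483333 = 2.236075
Iteration 3:
  f(2.236075) = 0.000031
  f'(2.236075) = 4.472150
  x_3 = 2.236075 - 0.000031/4.472150 = 2.236068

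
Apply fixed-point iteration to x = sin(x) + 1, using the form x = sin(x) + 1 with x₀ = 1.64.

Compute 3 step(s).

Equation: x = sin(x) + 1
Fixed-point form: x = sin(x) + 1
x₀ = 1.64

x_1 = g(1.640000) = 1.997606
x_2 = g(1.997606) = 1.910291
x_3 = g(1.910291) = 1.942923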